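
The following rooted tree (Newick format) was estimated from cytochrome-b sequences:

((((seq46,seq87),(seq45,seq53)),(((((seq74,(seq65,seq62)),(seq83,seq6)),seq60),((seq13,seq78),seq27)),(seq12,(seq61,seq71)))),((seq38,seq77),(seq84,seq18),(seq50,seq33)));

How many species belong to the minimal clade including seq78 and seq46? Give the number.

16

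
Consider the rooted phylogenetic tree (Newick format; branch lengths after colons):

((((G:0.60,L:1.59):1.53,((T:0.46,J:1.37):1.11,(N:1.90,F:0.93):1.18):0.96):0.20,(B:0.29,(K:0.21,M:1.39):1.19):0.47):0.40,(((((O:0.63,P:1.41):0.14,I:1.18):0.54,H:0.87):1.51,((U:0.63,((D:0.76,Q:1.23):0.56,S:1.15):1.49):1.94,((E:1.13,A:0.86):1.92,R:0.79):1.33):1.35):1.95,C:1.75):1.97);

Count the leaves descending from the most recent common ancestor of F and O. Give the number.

21

The MRCA of F and O is the root, so the clade is the entire tree.
That clade contains 21 terminal taxa: A, B, C, D, E, F, G, H, I, J, K, L, M, N, O, P, Q, R, S, T, U.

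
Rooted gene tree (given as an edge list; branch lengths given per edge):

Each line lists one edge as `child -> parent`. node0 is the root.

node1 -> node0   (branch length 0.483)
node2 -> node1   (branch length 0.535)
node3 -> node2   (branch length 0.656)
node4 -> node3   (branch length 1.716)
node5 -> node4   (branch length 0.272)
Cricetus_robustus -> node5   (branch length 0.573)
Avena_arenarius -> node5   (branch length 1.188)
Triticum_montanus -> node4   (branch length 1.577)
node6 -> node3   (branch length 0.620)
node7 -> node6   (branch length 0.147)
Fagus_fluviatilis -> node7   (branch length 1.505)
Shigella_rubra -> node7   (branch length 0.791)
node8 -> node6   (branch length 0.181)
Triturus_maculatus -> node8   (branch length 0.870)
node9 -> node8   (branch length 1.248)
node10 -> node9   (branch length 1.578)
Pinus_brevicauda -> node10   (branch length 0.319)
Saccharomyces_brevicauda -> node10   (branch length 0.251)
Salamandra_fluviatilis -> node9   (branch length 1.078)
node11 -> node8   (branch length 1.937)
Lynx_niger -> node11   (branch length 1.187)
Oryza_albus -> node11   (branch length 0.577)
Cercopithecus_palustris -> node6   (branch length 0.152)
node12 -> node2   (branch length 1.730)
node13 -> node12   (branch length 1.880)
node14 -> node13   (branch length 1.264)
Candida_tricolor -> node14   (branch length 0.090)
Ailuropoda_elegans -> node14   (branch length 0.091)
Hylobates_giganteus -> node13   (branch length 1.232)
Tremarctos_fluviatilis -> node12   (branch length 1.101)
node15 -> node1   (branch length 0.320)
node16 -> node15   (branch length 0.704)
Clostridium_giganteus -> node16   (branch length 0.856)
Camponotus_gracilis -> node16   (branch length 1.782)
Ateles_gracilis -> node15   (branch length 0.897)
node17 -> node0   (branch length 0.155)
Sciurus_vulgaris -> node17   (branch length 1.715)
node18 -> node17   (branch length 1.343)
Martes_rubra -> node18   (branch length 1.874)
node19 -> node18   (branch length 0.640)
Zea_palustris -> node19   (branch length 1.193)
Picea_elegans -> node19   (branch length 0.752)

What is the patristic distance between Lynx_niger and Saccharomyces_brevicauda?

6.201

The path runs Lynx_niger → … → MRCA → … → Saccharomyces_brevicauda; the MRCA is the node subtending (Triturus_maculatus,((Pinus_brevicauda,Saccharomyces_brevicauda),Salamandra_fluviatilis),(Lynx_niger,Oryza_albus)).
Branch lengths along that path: 1.187 + 1.937 + 1.248 + 1.578 + 0.251 = 6.201.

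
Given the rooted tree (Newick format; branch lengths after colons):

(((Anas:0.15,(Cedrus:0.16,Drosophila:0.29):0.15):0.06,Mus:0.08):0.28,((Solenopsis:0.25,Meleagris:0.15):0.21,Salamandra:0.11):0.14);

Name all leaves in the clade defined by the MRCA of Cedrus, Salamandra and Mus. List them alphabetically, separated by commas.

Anas, Cedrus, Drosophila, Meleagris, Mus, Salamandra, Solenopsis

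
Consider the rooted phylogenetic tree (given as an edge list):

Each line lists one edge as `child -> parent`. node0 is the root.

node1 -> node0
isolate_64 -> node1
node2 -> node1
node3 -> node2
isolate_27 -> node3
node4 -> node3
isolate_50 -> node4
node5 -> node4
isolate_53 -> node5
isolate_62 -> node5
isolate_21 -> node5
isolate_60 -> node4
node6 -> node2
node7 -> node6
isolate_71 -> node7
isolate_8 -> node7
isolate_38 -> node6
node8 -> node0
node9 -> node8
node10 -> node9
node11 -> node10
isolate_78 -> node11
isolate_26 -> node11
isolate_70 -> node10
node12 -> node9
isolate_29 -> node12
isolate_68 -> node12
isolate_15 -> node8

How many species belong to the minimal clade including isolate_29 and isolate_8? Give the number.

The MRCA of isolate_29 and isolate_8 is the root, so the clade is the entire tree.
That clade contains 16 terminal taxa: isolate_15, isolate_21, isolate_26, isolate_27, isolate_29, isolate_38, isolate_50, isolate_53, isolate_60, isolate_62, isolate_64, isolate_68, isolate_70, isolate_71, isolate_78, isolate_8.

16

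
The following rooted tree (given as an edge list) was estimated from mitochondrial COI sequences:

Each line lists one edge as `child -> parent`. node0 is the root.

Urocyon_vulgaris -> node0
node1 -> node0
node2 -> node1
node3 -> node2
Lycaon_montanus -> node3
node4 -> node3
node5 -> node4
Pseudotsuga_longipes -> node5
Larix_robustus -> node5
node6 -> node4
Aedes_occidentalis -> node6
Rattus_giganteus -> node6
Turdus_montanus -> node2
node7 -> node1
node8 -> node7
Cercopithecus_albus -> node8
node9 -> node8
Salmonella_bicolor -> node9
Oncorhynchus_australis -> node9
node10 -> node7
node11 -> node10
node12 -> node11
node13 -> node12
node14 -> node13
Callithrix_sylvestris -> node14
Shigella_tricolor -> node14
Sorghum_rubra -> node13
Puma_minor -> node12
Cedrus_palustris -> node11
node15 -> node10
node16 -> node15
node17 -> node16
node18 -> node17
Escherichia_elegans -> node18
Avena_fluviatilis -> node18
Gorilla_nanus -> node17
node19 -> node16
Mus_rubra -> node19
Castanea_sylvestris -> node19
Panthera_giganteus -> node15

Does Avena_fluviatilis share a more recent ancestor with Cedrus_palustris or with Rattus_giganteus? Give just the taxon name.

Cedrus_palustris

The MRCA of Avena_fluviatilis and Cedrus_palustris subtends (((((Callithrix_sylvestris,Shigella_tricolor),Sorghum_rubra),Puma_minor),Cedrus_palustris),((((Escherichia_elegans,Avena_fluviatilis),Gorilla_nanus),(Mus_rubra,Castanea_sylvestris)),Panthera_giganteus)) (11 taxa).
The MRCA of Avena_fluviatilis and Rattus_giganteus subtends (((Lycaon_montanus,((Pseudotsuga_longipes,Larix_robustus),(Aedes_occidentalis,Rattus_giganteus))),Turdus_montanus),((Cercopithecus_albus,(Salmonella_bicolor,Oncorhynchus_australis)),(((((Callithrix_sylvestris,Shigella_tricolor),Sorghum_rubra),Puma_minor),Cedrus_palustris),((((Escherichia_elegans,Avena_fluviatilis),Gorilla_nanus),(Mus_rubra,Castanea_sylvestris)),Panthera_giganteus)))) (20 taxa).
The first is nested inside the second, so Avena_fluviatilis shares a more recent common ancestor with Cedrus_palustris.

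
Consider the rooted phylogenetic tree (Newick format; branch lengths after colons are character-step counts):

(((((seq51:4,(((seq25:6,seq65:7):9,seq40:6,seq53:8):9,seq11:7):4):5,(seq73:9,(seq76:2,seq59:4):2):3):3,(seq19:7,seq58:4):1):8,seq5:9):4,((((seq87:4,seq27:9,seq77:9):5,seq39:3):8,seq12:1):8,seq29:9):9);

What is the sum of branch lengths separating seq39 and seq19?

The path runs seq39 → … → MRCA → … → seq19; the MRCA is the root of the tree.
Branch lengths along that path: 3 + 8 + 8 + 9 + 4 + 8 + 1 + 7 = 48.

48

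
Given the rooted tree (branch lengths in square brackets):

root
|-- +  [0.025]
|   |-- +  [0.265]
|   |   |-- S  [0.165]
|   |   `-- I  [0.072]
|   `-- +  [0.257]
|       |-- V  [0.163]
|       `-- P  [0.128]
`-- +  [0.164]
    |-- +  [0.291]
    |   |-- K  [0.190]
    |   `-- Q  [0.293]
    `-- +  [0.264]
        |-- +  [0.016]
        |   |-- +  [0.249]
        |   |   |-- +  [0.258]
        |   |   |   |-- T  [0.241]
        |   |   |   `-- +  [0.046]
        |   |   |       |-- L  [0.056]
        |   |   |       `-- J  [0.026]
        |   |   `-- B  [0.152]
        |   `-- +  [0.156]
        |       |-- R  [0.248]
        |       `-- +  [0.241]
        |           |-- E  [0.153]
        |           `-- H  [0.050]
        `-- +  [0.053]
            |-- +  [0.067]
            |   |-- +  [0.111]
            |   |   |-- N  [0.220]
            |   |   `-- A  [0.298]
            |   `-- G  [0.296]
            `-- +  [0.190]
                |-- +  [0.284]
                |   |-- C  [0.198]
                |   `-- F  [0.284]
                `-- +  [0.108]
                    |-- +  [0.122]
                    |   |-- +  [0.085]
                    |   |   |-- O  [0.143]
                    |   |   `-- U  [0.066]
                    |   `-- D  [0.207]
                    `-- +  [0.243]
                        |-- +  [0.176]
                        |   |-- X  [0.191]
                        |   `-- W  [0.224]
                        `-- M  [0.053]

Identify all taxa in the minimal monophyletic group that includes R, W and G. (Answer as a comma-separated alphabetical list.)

Tracing R: it sits inside (R,(E,H)).
Tracing W: it sits inside (X,W).
Tracing G: it sits inside ((N,A),G).
The smallest clade enclosing all 3 is ((((T,(L,J)),B),(R,(E,H))),(((N,A),G),((C,F),(((O,U),D),((X,W),M))))); the answer is its 18 terminal taxa in alphabetical order.

A, B, C, D, E, F, G, H, J, L, M, N, O, R, T, U, W, X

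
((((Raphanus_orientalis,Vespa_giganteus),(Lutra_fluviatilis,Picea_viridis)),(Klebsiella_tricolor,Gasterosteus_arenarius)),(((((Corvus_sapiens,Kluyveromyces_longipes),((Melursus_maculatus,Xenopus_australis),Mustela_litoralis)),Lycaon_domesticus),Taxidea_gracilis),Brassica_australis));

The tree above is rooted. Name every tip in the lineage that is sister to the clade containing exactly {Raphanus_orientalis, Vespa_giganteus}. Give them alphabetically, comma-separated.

The clade containing exactly {Raphanus_orientalis, Vespa_giganteus} attaches to the tree at the node subtending ((Raphanus_orientalis,Vespa_giganteus),(Lutra_fluviatilis,Picea_viridis)).
The other lineage descending from that same node — the sister group — is (Lutra_fluviatilis,Picea_viridis); its 2 tips in alphabetical order are the answer.

Lutra_fluviatilis, Picea_viridis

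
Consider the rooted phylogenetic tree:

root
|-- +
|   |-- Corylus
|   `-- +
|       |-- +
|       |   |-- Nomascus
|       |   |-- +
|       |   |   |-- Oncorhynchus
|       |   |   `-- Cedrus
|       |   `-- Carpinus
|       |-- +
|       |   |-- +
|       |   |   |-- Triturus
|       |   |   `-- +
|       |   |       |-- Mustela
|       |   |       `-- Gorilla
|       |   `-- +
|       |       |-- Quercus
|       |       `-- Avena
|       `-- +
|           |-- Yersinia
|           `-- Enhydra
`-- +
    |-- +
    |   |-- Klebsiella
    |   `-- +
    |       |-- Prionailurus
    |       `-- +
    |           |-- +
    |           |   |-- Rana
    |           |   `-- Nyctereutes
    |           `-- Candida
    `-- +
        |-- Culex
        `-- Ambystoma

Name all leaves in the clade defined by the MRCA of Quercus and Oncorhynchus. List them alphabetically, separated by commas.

Tracing Quercus: it sits inside (Quercus,Avena).
Tracing Oncorhynchus: it sits inside (Oncorhynchus,Cedrus).
The smallest clade enclosing both is ((Nomascus,(Oncorhynchus,Cedrus),Carpinus),((Triturus,(Mustela,Gorilla)),(Quercus,Avena)),(Yersinia,Enhydra)); the answer is its 11 terminal taxa in alphabetical order.

Avena, Carpinus, Cedrus, Enhydra, Gorilla, Mustela, Nomascus, Oncorhynchus, Quercus, Triturus, Yersinia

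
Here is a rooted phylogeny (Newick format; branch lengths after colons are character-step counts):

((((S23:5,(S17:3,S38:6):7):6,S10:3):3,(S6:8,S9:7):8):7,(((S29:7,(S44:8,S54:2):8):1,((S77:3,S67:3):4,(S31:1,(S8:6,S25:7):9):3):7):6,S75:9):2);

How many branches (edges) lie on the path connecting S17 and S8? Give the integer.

11

The MRCA of S17 and S8 is the root of the tree.
From S17 up to that node: 5 branches. From S8 up to the same node: 6 branches. Total: 5 + 6 = 11.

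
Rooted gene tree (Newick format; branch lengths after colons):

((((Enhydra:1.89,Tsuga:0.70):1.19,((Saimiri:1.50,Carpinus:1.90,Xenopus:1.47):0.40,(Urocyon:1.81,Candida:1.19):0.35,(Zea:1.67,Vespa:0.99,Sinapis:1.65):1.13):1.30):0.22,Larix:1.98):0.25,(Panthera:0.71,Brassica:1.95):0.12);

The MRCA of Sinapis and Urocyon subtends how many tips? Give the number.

8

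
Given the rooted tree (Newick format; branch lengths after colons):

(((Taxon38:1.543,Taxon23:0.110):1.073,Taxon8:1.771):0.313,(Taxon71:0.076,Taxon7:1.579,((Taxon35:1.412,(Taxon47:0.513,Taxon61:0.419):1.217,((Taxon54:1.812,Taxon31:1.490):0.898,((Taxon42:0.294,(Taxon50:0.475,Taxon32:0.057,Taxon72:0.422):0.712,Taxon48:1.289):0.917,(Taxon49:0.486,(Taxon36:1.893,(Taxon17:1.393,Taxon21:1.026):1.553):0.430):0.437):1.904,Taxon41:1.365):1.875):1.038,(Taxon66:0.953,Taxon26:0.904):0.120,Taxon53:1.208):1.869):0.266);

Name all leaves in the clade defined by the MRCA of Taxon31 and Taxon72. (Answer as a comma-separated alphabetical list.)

Tracing Taxon31: it sits inside (Taxon54,Taxon31).
Tracing Taxon72: it sits inside (Taxon50,Taxon32,Taxon72).
The smallest clade enclosing both is ((Taxon54,Taxon31),((Taxon42,(Taxon50,Taxon32,Taxon72),Taxon48),(Taxon49,(Taxon36,(Taxon17,Taxon21)))),Taxon41); the answer is its 12 terminal taxa in alphabetical order.

Taxon17, Taxon21, Taxon31, Taxon32, Taxon36, Taxon41, Taxon42, Taxon48, Taxon49, Taxon50, Taxon54, Taxon72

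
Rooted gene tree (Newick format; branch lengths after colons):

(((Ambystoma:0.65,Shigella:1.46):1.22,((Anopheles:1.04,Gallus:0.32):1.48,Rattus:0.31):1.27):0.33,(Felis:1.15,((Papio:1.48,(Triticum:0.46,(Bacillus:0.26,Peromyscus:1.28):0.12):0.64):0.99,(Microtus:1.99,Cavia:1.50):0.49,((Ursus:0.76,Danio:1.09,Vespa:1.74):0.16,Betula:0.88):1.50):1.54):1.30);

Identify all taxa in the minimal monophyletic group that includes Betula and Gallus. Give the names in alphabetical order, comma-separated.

Ambystoma, Anopheles, Bacillus, Betula, Cavia, Danio, Felis, Gallus, Microtus, Papio, Peromyscus, Rattus, Shigella, Triticum, Ursus, Vespa

Tracing Betula: it sits inside ((Ursus,Danio,Vespa),Betula).
Tracing Gallus: it sits inside (Anopheles,Gallus).
The smallest clade enclosing both is the whole tree (their MRCA is the root), so the answer is all 16 tips in alphabetical order.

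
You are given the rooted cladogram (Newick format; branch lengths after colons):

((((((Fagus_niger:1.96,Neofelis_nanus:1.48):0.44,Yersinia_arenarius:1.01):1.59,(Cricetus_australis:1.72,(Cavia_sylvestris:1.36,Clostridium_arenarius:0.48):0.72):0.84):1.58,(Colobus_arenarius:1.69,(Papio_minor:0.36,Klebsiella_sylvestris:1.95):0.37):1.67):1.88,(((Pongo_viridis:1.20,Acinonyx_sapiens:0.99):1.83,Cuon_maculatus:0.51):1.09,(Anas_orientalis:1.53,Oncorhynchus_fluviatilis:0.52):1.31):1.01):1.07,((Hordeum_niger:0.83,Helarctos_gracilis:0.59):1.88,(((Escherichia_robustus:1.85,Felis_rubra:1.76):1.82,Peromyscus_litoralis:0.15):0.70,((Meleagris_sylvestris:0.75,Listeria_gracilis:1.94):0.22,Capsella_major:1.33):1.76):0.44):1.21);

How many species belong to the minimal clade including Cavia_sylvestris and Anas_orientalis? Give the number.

14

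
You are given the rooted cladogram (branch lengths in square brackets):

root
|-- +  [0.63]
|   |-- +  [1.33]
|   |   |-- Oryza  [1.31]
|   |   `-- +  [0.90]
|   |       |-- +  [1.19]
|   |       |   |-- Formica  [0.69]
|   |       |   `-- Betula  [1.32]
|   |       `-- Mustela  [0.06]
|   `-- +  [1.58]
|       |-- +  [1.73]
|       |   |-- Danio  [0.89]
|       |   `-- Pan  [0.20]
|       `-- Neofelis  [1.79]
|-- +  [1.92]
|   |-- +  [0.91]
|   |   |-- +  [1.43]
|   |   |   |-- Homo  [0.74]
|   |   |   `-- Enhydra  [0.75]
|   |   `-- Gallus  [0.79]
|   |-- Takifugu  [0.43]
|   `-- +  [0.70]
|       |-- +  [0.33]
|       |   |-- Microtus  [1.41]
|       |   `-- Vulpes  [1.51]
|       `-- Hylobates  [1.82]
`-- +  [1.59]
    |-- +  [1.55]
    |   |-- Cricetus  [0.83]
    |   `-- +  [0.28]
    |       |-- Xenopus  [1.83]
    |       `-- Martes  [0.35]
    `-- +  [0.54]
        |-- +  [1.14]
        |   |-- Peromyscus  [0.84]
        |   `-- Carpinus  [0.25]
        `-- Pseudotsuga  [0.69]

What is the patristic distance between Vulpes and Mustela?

The path runs Vulpes → … → MRCA → … → Mustela; the MRCA is the root of the tree.
Branch lengths along that path: 1.51 + 0.33 + 0.70 + 1.92 + 0.63 + 1.33 + 0.90 + 0.06 = 7.38.

7.38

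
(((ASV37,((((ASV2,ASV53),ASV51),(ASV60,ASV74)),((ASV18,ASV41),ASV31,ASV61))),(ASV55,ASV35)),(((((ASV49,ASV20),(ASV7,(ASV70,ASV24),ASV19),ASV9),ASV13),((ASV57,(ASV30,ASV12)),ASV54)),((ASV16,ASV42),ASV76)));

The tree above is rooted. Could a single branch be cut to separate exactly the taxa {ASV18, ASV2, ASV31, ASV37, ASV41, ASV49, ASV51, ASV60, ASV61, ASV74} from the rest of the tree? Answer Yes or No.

The MRCA of the listed taxa is the root, so the smallest clade containing them is the whole tree.
That clade also contains ASV12, ASV13, ASV16, ASV19, ASV20, ASV24, ASV30, ASV35, ASV42, ASV53, ASV54, ASV55, ASV57, ASV7, ASV70, ASV76, ASV9, which are not in the proposed group, so the group is not monophyletic.

No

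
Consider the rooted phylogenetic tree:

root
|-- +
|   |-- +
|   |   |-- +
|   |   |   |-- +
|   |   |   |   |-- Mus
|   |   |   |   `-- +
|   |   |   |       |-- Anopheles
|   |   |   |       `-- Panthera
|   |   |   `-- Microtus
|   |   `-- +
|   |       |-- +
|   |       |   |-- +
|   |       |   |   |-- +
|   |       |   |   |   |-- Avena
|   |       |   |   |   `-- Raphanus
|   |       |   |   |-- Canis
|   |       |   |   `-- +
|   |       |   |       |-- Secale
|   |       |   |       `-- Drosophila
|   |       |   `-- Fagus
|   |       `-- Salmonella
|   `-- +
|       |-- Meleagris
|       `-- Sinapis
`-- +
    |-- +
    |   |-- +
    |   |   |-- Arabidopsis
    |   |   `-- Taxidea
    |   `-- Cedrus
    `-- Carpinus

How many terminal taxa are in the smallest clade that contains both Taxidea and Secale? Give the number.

The MRCA of Taxidea and Secale is the root, so the clade is the entire tree.
That clade contains 17 terminal taxa: Anopheles, Arabidopsis, Avena, Canis, Carpinus, Cedrus, Drosophila, Fagus, Meleagris, Microtus, Mus, Panthera, Raphanus, Salmonella, Secale, Sinapis, Taxidea.

17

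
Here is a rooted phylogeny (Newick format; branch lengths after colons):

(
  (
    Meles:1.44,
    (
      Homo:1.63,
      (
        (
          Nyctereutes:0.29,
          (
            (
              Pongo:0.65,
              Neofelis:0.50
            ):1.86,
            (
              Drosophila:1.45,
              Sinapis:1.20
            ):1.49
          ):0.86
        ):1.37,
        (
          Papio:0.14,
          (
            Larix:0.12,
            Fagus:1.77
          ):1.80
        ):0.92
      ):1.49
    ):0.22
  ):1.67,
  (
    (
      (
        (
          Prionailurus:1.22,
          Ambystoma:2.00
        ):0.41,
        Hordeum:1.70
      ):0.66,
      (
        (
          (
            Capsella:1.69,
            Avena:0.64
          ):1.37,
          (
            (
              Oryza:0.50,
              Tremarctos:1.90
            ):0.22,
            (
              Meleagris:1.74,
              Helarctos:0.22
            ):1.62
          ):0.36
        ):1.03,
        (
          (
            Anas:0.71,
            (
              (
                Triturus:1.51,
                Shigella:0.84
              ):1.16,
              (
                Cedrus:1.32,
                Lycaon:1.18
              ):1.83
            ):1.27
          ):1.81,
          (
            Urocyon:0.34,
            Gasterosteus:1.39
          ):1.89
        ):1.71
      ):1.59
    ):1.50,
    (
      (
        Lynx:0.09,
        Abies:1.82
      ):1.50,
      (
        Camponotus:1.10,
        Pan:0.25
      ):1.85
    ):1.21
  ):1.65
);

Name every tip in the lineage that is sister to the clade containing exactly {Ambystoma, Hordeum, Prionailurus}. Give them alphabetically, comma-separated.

Anas, Avena, Capsella, Cedrus, Gasterosteus, Helarctos, Lycaon, Meleagris, Oryza, Shigella, Tremarctos, Triturus, Urocyon

The clade containing exactly {Ambystoma, Hordeum, Prionailurus} attaches to the tree at the node subtending (((Prionailurus,Ambystoma),Hordeum),(((Capsella,Avena),((Oryza,Tremarctos),(Meleagris,Helarctos))),((Anas,((Triturus,Shigella),(Cedrus,Lycaon))),(Urocyon,Gasterosteus)))).
The other lineage descending from that same node — the sister group — is (((Capsella,Avena),((Oryza,Tremarctos),(Meleagris,Helarctos))),((Anas,((Triturus,Shigella),(Cedrus,Lycaon))),(Urocyon,Gasterosteus))); its 13 tips in alphabetical order are the answer.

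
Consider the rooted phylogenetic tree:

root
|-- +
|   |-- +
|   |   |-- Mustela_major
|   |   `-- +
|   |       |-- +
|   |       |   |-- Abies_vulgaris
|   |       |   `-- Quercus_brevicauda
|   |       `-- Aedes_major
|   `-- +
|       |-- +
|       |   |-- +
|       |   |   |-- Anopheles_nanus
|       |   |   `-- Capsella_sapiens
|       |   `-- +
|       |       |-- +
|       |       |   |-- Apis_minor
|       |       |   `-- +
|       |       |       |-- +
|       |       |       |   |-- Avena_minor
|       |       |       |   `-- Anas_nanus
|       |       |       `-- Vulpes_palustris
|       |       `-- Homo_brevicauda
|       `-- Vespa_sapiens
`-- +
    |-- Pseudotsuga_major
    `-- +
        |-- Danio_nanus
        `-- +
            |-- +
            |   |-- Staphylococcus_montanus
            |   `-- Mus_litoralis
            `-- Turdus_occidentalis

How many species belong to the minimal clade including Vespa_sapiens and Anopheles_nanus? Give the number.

The MRCA of Vespa_sapiens and Anopheles_nanus is the node subtending (((Anopheles_nanus,Capsella_sapiens),((Apis_minor,((Avena_minor,Anas_nanus),Vulpes_palustris)),Homo_brevicauda)),Vespa_sapiens).
That clade contains 8 terminal taxa: Anas_nanus, Anopheles_nanus, Apis_minor, Avena_minor, Capsella_sapiens, Homo_brevicauda, Vespa_sapiens, Vulpes_palustris.

8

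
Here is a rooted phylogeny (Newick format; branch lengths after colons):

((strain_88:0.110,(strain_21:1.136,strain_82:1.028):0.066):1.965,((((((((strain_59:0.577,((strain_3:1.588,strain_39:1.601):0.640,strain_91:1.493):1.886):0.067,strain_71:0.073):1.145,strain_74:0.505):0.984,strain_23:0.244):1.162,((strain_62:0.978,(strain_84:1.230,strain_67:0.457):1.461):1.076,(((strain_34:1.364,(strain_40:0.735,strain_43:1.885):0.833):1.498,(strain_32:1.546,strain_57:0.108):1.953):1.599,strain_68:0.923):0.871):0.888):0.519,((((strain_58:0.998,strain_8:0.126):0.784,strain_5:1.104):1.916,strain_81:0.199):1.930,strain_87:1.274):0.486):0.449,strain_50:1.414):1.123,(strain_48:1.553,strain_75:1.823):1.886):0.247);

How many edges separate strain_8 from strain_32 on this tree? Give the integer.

11

The MRCA of strain_8 and strain_32 is the node subtending ((((((strain_59,((strain_3,strain_39),strain_91)),strain_71),strain_74),strain_23),((strain_62,(strain_84,strain_67)),(((strain_34,(strain_40,strain_43)),(strain_32,strain_57)),strain_68))),((((strain_58,strain_8),strain_5),strain_81),strain_87)).
From strain_8 up to that node: 5 branches. From strain_32 up to the same node: 6 branches. Total: 5 + 6 = 11.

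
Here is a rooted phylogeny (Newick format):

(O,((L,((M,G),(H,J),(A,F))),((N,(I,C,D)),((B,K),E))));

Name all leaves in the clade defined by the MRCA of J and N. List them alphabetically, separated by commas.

Tracing J: it sits inside (H,J).
Tracing N: it sits inside (N,(I,C,D)).
The smallest clade enclosing both is ((L,((M,G),(H,J),(A,F))),((N,(I,C,D)),((B,K),E))); the answer is its 14 terminal taxa in alphabetical order.

A, B, C, D, E, F, G, H, I, J, K, L, M, N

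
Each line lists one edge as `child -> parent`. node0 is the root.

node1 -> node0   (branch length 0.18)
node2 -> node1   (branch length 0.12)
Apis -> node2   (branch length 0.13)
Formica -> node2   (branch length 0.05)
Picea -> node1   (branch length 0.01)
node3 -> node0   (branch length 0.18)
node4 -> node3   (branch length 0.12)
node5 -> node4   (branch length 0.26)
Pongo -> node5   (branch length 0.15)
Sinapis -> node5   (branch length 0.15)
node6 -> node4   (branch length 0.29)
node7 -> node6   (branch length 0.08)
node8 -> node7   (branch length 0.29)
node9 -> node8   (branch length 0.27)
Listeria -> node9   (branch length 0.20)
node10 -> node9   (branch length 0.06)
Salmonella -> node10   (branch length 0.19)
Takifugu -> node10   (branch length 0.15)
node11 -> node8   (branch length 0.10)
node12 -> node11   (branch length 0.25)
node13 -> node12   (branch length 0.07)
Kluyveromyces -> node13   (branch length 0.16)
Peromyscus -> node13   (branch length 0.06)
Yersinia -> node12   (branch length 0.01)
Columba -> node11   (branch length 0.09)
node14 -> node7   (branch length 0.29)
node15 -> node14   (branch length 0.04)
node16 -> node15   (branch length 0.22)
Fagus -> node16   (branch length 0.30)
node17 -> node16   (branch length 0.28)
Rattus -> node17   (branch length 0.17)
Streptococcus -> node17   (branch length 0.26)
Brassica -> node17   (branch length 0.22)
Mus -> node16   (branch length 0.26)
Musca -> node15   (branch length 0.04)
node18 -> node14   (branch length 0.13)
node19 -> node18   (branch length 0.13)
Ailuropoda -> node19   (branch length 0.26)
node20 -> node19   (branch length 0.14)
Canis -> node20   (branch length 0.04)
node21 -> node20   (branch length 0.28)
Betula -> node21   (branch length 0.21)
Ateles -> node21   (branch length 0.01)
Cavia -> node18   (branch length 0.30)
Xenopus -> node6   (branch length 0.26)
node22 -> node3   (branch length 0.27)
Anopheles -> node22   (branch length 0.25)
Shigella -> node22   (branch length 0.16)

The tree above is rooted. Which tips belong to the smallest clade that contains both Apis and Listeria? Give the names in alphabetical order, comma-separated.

Tracing Apis: it sits inside (Apis,Formica).
Tracing Listeria: it sits inside (Listeria,(Salmonella,Takifugu)).
The smallest clade enclosing both is the whole tree (their MRCA is the root), so the answer is all 26 tips in alphabetical order.

Ailuropoda, Anopheles, Apis, Ateles, Betula, Brassica, Canis, Cavia, Columba, Fagus, Formica, Kluyveromyces, Listeria, Mus, Musca, Peromyscus, Picea, Pongo, Rattus, Salmonella, Shigella, Sinapis, Streptococcus, Takifugu, Xenopus, Yersinia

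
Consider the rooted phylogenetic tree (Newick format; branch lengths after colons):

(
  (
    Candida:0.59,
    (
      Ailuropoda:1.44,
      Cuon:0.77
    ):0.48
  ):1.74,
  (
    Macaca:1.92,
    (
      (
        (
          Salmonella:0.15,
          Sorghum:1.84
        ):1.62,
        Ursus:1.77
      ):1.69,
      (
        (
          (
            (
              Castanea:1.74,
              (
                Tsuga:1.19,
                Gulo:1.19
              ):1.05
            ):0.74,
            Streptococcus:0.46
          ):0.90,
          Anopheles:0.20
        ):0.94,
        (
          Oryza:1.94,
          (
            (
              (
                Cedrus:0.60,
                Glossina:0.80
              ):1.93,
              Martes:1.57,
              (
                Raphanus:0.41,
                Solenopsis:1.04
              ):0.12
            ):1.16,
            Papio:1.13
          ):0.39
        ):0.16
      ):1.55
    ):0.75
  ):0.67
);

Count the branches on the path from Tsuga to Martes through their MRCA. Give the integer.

The MRCA of Tsuga and Martes is the node subtending ((((Castanea,(Tsuga,Gulo)),Streptococcus),Anopheles),(Oryza,(((Cedrus,Glossina),Martes,(Raphanus,Solenopsis)),Papio))).
From Tsuga up to that node: 5 branches. From Martes up to the same node: 4 branches. Total: 5 + 4 = 9.

9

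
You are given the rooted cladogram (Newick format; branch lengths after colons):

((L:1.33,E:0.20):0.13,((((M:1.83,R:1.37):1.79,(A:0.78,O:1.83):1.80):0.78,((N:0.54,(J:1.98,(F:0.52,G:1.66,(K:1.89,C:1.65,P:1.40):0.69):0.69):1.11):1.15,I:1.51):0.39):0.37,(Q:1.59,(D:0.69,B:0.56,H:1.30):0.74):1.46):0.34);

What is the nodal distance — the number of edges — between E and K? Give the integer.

10

The MRCA of E and K is the root of the tree.
From E up to that node: 2 branches. From K up to the same node: 8 branches. Total: 2 + 8 = 10.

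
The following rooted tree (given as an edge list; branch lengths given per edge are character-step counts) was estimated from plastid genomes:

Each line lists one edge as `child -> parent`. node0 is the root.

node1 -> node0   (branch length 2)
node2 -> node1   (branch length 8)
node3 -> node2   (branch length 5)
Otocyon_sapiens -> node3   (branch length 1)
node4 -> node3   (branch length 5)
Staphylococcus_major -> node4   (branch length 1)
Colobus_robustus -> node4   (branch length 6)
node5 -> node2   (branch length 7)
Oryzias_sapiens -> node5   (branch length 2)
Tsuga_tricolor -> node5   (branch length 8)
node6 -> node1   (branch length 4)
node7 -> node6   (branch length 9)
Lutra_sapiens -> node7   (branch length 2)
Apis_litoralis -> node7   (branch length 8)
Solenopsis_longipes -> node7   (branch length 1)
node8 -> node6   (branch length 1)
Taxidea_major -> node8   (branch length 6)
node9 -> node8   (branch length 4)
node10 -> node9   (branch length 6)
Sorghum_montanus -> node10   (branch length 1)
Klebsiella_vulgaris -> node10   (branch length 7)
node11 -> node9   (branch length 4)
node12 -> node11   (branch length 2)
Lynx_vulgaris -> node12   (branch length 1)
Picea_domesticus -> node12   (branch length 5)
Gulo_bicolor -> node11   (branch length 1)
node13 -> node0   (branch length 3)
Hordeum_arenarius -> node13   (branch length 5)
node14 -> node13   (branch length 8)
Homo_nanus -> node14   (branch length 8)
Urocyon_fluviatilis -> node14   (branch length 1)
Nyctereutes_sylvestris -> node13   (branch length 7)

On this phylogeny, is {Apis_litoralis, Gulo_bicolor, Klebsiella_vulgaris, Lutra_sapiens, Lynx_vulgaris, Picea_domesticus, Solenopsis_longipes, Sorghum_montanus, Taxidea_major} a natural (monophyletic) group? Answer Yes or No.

Yes

The most recent common ancestor of these taxa subtends ((Lutra_sapiens,Apis_litoralis,Solenopsis_longipes),(Taxidea_major,((Sorghum_montanus,Klebsiella_vulgaris),((Lynx_vulgaris,Picea_domesticus),Gulo_bicolor)))).
That clade has exactly 9 tips — every listed taxon and nothing else — so the group is monophyletic.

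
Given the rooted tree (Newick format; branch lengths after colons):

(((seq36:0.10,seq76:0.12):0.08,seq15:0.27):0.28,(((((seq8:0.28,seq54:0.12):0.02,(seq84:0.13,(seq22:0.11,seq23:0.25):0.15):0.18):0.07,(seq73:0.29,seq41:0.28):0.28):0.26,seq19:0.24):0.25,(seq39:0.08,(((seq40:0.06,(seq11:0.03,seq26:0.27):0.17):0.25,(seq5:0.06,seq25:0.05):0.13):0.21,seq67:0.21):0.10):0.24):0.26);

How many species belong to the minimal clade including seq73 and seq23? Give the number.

The MRCA of seq73 and seq23 is the node subtending (((seq8,seq54),(seq84,(seq22,seq23))),(seq73,seq41)).
That clade contains 7 terminal taxa: seq22, seq23, seq41, seq54, seq73, seq8, seq84.

7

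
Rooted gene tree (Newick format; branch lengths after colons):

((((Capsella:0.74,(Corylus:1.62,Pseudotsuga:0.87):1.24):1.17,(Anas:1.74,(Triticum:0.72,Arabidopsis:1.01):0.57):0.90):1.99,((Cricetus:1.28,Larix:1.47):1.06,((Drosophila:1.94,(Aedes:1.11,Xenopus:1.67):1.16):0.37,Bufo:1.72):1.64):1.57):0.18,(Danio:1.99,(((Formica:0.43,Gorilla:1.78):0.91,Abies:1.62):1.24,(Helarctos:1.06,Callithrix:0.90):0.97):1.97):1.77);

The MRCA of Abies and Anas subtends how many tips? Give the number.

18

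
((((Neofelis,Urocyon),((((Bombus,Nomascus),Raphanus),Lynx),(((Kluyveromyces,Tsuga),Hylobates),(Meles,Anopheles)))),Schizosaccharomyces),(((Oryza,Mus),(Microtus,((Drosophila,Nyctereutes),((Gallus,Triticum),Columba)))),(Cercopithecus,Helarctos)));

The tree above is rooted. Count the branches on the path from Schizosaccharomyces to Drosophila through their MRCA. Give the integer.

8

The MRCA of Schizosaccharomyces and Drosophila is the root of the tree.
From Schizosaccharomyces up to that node: 2 branches. From Drosophila up to the same node: 6 branches. Total: 2 + 6 = 8.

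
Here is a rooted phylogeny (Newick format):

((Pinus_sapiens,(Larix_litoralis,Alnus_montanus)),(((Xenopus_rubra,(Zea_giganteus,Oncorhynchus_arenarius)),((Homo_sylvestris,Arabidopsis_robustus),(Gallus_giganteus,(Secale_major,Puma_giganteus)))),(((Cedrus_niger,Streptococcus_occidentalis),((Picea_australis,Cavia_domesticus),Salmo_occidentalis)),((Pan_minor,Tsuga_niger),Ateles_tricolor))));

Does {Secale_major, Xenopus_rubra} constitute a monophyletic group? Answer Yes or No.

No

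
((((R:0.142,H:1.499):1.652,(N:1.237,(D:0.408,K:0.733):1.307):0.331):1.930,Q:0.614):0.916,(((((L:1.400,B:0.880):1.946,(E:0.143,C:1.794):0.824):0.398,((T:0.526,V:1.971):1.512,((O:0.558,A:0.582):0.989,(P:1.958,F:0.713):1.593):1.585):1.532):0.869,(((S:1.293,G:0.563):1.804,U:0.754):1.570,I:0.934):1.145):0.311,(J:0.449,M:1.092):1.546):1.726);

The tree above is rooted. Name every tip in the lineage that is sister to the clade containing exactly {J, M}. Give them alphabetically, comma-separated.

The clade containing exactly {J, M} attaches to the tree at the node subtending (((((L,B),(E,C)),((T,V),((O,A),(P,F)))),(((S,G),U),I)),(J,M)).
The other lineage descending from that same node — the sister group — is ((((L,B),(E,C)),((T,V),((O,A),(P,F)))),(((S,G),U),I)); its 14 tips in alphabetical order are the answer.

A, B, C, E, F, G, I, L, O, P, S, T, U, V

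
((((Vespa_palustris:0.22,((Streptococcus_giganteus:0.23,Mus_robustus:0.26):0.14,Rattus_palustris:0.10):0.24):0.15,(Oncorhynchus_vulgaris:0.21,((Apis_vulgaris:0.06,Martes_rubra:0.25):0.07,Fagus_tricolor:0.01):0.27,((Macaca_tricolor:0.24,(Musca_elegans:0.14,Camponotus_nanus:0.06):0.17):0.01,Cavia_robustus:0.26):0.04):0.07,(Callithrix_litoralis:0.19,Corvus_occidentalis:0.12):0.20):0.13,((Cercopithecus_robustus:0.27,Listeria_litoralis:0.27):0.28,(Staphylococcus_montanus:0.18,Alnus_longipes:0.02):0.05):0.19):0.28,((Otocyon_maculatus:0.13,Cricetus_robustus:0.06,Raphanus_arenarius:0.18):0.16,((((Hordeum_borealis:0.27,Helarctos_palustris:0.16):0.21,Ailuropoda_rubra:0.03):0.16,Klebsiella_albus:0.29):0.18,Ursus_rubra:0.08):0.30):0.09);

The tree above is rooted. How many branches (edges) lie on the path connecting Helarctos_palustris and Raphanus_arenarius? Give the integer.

The MRCA of Helarctos_palustris and Raphanus_arenarius is the node subtending ((Otocyon_maculatus,Cricetus_robustus,Raphanus_arenarius),((((Hordeum_borealis,Helarctos_palustris),Ailuropoda_rubra),Klebsiella_albus),Ursus_rubra)).
From Helarctos_palustris up to that node: 5 branches. From Raphanus_arenarius up to the same node: 2 branches. Total: 5 + 2 = 7.

7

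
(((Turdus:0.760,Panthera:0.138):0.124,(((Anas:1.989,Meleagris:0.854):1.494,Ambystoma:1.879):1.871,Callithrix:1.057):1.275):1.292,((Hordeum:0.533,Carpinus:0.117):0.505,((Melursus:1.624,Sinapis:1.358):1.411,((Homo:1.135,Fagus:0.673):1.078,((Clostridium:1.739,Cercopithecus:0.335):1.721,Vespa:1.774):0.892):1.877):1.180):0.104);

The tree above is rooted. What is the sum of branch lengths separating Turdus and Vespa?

8.003

The path runs Turdus → … → MRCA → … → Vespa; the MRCA is the root of the tree.
Branch lengths along that path: 0.760 + 0.124 + 1.292 + 0.104 + 1.180 + 1.877 + 0.892 + 1.774 = 8.003.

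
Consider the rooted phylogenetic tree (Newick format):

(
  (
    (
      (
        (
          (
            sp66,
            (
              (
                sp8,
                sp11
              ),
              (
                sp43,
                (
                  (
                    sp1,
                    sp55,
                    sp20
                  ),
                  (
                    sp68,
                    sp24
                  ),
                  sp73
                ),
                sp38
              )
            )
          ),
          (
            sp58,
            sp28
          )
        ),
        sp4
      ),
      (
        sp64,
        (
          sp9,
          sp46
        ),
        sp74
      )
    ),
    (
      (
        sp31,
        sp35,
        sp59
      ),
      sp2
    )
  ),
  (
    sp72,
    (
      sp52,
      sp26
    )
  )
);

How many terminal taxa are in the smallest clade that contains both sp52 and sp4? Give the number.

The MRCA of sp52 and sp4 is the root, so the clade is the entire tree.
That clade contains 25 terminal taxa: sp1, sp11, sp2, sp20, sp24, sp26, sp28, sp31, sp35, sp38, sp4, sp43, sp46, sp52, sp55, sp58, sp59, sp64, sp66, sp68, sp72, sp73, sp74, sp8, sp9.

25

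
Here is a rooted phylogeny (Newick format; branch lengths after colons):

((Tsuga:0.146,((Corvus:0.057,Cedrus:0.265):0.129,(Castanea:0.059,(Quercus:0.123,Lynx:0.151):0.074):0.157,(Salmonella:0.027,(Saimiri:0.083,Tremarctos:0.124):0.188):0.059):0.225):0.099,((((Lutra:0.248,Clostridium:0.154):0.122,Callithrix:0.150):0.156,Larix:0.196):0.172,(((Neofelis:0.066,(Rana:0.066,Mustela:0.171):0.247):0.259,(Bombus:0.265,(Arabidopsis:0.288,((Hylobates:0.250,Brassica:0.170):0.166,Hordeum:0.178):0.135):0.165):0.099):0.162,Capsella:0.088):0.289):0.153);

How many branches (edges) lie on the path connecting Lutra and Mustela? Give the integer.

9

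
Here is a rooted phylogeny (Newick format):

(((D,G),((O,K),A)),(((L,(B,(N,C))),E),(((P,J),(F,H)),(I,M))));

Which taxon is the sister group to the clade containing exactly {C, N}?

B

The clade containing exactly {C, N} attaches to the tree at the node subtending (B,(N,C)).
The other lineage descending from that same node — the sister group — is the single tip B.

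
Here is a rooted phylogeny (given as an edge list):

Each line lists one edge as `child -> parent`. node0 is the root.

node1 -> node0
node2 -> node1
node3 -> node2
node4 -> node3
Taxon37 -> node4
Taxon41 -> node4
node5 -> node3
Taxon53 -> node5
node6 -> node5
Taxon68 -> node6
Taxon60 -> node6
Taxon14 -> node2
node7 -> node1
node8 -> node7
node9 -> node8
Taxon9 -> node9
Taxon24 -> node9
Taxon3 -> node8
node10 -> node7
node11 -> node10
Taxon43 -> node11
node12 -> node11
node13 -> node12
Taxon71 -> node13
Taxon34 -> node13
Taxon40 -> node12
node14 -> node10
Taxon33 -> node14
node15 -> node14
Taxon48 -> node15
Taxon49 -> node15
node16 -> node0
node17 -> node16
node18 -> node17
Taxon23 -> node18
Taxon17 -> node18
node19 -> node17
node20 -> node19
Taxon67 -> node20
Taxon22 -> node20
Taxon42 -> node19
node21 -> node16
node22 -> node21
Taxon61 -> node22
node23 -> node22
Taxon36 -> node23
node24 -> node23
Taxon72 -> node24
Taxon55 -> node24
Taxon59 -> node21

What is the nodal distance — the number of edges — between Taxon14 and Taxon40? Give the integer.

The MRCA of Taxon14 and Taxon40 is the node subtending ((((Taxon37,Taxon41),(Taxon53,(Taxon68,Taxon60))),Taxon14),(((Taxon9,Taxon24),Taxon3),((Taxon43,((Taxon71,Taxon34),Taxon40)),(Taxon33,(Taxon48,Taxon49))))).
From Taxon14 up to that node: 2 branches. From Taxon40 up to the same node: 5 branches. Total: 2 + 5 = 7.

7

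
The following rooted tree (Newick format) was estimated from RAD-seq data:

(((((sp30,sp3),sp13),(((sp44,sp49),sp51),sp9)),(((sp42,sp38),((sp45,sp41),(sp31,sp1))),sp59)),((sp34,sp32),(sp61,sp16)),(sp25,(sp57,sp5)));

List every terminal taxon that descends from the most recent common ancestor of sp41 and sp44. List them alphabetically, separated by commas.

sp1, sp13, sp3, sp30, sp31, sp38, sp41, sp42, sp44, sp45, sp49, sp51, sp59, sp9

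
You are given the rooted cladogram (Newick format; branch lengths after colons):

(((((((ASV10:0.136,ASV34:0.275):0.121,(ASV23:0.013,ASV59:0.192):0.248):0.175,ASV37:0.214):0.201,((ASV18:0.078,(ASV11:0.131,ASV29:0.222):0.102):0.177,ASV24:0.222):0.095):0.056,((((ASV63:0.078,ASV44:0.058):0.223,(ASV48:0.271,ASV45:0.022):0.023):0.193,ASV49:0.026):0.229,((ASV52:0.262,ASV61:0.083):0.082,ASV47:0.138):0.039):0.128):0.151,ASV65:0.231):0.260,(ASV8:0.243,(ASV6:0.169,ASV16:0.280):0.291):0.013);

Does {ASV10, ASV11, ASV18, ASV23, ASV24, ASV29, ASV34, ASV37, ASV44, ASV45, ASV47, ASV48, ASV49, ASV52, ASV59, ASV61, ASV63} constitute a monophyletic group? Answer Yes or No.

Yes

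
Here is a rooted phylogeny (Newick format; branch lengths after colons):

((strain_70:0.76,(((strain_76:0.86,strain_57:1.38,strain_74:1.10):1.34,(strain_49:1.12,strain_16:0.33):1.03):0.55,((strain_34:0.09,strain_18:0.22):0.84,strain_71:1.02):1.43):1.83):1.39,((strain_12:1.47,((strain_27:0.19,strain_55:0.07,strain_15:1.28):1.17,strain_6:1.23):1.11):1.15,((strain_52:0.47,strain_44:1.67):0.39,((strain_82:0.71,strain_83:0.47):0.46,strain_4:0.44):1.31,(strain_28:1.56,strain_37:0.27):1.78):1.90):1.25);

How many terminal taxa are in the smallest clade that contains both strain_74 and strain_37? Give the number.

The MRCA of strain_74 and strain_37 is the root, so the clade is the entire tree.
That clade contains 21 terminal taxa: strain_12, strain_15, strain_16, strain_18, strain_27, strain_28, strain_34, strain_37, strain_4, strain_44, strain_49, strain_52, strain_55, strain_57, strain_6, strain_70, strain_71, strain_74, strain_76, strain_82, strain_83.

21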